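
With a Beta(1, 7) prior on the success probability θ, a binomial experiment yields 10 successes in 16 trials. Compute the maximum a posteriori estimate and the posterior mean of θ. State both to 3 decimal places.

Posterior: Beta(1+10, 7+6) = Beta(11, 13).
Mode = (11−1)/(11+13−2) = 10/22 = 0.455.
Mean = 11/(11+13) = 11/24 = 0.458.

MAP = 0.455; posterior mean = 0.458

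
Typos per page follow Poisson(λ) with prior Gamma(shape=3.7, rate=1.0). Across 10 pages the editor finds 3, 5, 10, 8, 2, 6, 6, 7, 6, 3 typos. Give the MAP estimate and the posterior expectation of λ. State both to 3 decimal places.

λ_MAP = 5.336, E[λ|data] = 5.427

Σ counts = 56. Posterior: Gamma(shape = 3.7+56 = 59.7, rate = 1.0+10 = 11.0).
Mode = (α−1)/β = 58.7/11.0 = 5.336.
Mean = α/β = 59.7/11.0 = 5.427.
Mean > mode: the posterior has a right tail.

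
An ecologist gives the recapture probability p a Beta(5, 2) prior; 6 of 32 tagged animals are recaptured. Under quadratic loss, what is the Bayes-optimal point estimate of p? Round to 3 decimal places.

0.282

Posterior: Beta(5+6, 2+26) = Beta(11, 28).
Mode = (11−1)/(11+28−2) = 10/37 = 0.270.
Mean = 11/(11+28) = 11/39 = 0.282.
Quadratic loss ⇒ the optimal estimator is the posterior mean.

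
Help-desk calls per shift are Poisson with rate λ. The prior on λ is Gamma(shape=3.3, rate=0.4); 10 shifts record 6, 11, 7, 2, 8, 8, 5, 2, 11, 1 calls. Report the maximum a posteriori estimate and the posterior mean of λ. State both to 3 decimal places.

maximum a posteriori estimate = 6.087, posterior mean = 6.183

Σ counts = 61. Posterior: Gamma(shape = 3.3+61 = 64.3, rate = 0.4+10 = 10.4).
Mode = (α−1)/β = 63.3/10.4 = 6.087.
Mean = α/β = 64.3/10.4 = 6.183.
The mean is pulled above the mode by the posterior's right skew.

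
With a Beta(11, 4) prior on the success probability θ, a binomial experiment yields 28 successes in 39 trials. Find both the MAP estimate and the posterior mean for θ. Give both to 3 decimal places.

θ_MAP = 0.731, E[θ|data] = 0.722

Posterior: Beta(11+28, 4+11) = Beta(39, 15).
Mode = (39−1)/(39+15−2) = 38/52 = 0.731.
Mean = 39/(39+15) = 39/54 = 0.722.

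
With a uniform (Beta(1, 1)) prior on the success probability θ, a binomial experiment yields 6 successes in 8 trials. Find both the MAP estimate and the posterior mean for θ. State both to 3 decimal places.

Posterior: Beta(1+6, 1+2) = Beta(7, 3).
Mode = (7−1)/(7+3−2) = 6/8 = 0.750.
With a flat prior the MAP equals the MLE, 6/8.
Mean = 7/(7+3) = 7/10 = 0.700.

MAP: 0.750. Posterior mean: 0.700.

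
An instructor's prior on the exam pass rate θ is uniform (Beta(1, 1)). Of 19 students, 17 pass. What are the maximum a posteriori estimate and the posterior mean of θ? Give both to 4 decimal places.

Posterior: Beta(1+17, 1+2) = Beta(18, 3).
Mode = (18−1)/(18+3−2) = 17/19 = 0.8947.
With a flat prior the MAP equals the MLE, 17/19.
Mean = 18/(18+3) = 18/21 = 0.8571.
Left-skewed posterior ⇒ mean < mode.

θ_MAP = 0.8947, E[θ|data] = 0.8571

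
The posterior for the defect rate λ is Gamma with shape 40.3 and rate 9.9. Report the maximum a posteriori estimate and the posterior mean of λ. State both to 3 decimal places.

Mode = (α−1)/β = 39.3/9.9 = 3.970.
Mean = α/β = 40.3/9.9 = 4.071.
Mean > mode: the posterior has a right tail.

MAP: 3.970. Posterior mean: 4.071.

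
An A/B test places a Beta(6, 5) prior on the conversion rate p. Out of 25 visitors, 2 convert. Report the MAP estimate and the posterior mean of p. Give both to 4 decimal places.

Posterior: Beta(6+2, 5+23) = Beta(8, 28).
Mode = (8−1)/(8+28−2) = 7/34 = 0.2059.
Mean = 8/(8+28) = 8/36 = 0.2222.
Right-skewed posterior ⇒ mode < mean.

MAP estimate = 0.2059, posterior mean = 0.2222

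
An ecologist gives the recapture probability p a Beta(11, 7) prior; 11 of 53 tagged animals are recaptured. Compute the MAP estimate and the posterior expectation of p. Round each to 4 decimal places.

MAP estimate = 0.3043, posterior expectation = 0.3099

Posterior: Beta(11+11, 7+42) = Beta(22, 49).
Mode = (22−1)/(22+49−2) = 21/69 = 0.3043.
Mean = 22/(22+49) = 22/71 = 0.3099.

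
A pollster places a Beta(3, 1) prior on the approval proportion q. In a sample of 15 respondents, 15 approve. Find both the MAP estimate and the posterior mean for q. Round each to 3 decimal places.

Posterior: Beta(3+15, 1+0) = Beta(18, 1).
Since β = 1 ≤ 1 and α > 1, the Beta density is monotone increasing on [0,1]; the mode is at 1.
Mean = 18/(18+1) = 0.947.
Mode > mean: the posterior has a left tail.

MAP estimate = 1.000, posterior mean = 0.947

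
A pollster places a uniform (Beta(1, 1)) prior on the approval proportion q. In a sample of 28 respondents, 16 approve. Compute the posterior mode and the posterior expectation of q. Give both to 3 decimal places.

posterior mode = 0.571, posterior expectation = 0.567

Posterior: Beta(1+16, 1+12) = Beta(17, 13).
Mode = (17−1)/(17+13−2) = 16/28 = 0.571.
With a flat prior the MAP equals the MLE, 16/28.
Mean = 17/(17+13) = 17/30 = 0.567.
The mean is pulled below the mode by the posterior's left skew.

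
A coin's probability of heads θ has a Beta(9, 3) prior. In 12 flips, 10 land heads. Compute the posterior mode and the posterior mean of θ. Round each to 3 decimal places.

Posterior: Beta(9+10, 3+2) = Beta(19, 5).
Mode = (19−1)/(19+5−2) = 18/22 = 0.818.
Mean = 19/(19+5) = 19/24 = 0.792.
Left-skewed posterior ⇒ mean < mode.

posterior mode = 0.818, posterior mean = 0.792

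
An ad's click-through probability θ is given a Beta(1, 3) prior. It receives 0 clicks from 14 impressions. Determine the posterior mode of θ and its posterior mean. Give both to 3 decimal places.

Posterior: Beta(1+0, 3+14) = Beta(1, 17).
Since α = 1 ≤ 1 and β > 1, the Beta density is monotone decreasing on [0,1]; the mode is at 0.
Mean = 1/(1+17) = 0.056.
Mean > mode: the posterior has a right tail.

MAP = 0.000; posterior mean = 0.056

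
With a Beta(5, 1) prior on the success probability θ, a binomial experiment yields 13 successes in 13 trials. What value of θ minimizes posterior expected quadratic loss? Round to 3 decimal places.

Posterior: Beta(5+13, 1+0) = Beta(18, 1).
Since β = 1 ≤ 1 and α > 1, the Beta density is monotone increasing on [0,1]; the mode is at 1.
Mean = 18/(18+1) = 0.947.
Quadratic loss ⇒ the optimal estimator is the posterior mean.

0.947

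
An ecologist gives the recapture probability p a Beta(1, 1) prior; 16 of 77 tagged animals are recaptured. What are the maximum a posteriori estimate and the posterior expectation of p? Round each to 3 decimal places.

MAP = 0.208, posterior mean = 0.215

Posterior: Beta(1+16, 1+61) = Beta(17, 62).
Mode = (17−1)/(17+62−2) = 16/77 = 0.208.
With a flat prior the MAP equals the MLE, 16/77.
Mean = 17/(17+62) = 17/79 = 0.215.
The posterior is right-skewed, so the mean exceeds the mode.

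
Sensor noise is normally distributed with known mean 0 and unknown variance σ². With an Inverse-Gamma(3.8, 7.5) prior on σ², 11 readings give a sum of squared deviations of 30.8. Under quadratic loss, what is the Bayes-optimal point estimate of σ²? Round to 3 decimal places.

2.759

Posterior: Inverse-Gamma(shape = 3.8+11/2 = 9.3, scale = 7.5+30.8/2 = 22.9).
Mode = β/(α+1) = 22.9/10.3 = 2.223.
Mean = β/(α−1) = 22.9/8.3 = 2.759.
Quadratic loss ⇒ the optimal estimator is the posterior mean.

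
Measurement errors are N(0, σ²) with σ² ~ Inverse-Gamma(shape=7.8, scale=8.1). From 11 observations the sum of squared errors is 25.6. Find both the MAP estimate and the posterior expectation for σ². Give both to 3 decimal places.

Posterior: Inverse-Gamma(shape = 7.8+11/2 = 13.3, scale = 8.1+25.6/2 = 20.9).
Mode = β/(α+1) = 20.9/14.3 = 1.462.
Mean = β/(α−1) = 20.9/12.3 = 1.699.

MAP: 1.462. Posterior mean: 1.699.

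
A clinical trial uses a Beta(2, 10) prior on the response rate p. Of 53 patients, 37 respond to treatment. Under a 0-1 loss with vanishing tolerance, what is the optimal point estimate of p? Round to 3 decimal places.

0.603

Posterior: Beta(2+37, 10+16) = Beta(39, 26).
Mode = (39−1)/(39+26−2) = 38/63 = 0.603.
Mean = 39/(39+26) = 39/65 = 0.600.
This is the posterior mode — the MAP estimate.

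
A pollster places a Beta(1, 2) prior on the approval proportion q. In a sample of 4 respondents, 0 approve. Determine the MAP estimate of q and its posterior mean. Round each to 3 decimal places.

MAP: 0.000. Posterior mean: 0.143.

Posterior: Beta(1+0, 2+4) = Beta(1, 6).
Since α = 1 ≤ 1 and β > 1, the Beta density is monotone decreasing on [0,1]; the mode is at 0.
Mean = 1/(1+6) = 0.143.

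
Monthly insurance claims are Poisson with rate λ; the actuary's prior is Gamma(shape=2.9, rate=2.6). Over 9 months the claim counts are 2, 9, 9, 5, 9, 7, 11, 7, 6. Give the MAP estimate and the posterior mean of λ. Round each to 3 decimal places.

MAP: 5.767. Posterior mean: 5.853.

Σ counts = 65. Posterior: Gamma(shape = 2.9+65 = 67.9, rate = 2.6+9 = 11.6).
Mode = (α−1)/β = 66.9/11.6 = 5.767.
Mean = α/β = 67.9/11.6 = 5.853.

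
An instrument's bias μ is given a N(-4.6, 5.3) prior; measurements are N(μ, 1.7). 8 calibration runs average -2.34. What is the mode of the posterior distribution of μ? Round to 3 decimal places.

Posterior for μ is Normal. Precision-weighted mean: (1/5.3·-4.6 + 8/1.7·-2.34) / (1/5.3 + 8/1.7) = -2.427.
A Normal posterior is symmetric, so mode = mean.
This is the posterior mode — the MAP estimate.

-2.427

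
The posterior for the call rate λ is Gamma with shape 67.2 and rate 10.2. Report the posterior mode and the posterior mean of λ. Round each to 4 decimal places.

Mode = (α−1)/β = 66.2/10.2 = 6.4902.
Mean = α/β = 67.2/10.2 = 6.5882.
Mean > mode: the posterior has a right tail.

posterior mode = 6.4902, posterior mean = 6.5882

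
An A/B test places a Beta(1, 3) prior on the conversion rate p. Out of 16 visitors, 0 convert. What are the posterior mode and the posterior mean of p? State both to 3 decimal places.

posterior mode = 0.000, posterior mean = 0.050

Posterior: Beta(1+0, 3+16) = Beta(1, 19).
Since α = 1 ≤ 1 and β > 1, the Beta density is monotone decreasing on [0,1]; the mode is at 0.
Mean = 1/(1+19) = 0.050.
Mean > mode: the posterior has a right tail.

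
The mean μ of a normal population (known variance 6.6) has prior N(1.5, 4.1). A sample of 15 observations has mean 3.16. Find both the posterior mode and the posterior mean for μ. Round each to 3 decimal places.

MAP = 2.999; posterior mean = 2.999

Posterior for μ is Normal. Precision-weighted mean: (1/4.1·1.5 + 15/6.6·3.16) / (1/4.1 + 15/6.6) = 2.999.
A Normal posterior is symmetric, so mode = mean.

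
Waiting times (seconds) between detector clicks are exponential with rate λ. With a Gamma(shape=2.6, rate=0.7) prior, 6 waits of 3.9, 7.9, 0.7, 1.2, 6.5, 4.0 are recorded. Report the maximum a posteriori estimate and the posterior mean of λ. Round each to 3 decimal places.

Σ times = 24.2. Posterior: Gamma(shape = 2.6+6 = 8.6, rate = 0.7+24.2 = 24.9).
Mode = (α−1)/β = 7.6/24.9 = 0.305.
Mean = α/β = 8.6/24.9 = 0.345.

λ_MAP = 0.305, E[λ|data] = 0.345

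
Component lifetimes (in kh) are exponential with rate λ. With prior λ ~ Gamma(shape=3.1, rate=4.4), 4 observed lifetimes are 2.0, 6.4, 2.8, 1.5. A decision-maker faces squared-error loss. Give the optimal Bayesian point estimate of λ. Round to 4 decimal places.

0.4152

Σ times = 12.7. Posterior: Gamma(shape = 3.1+4 = 7.1, rate = 4.4+12.7 = 17.1).
Mode = (α−1)/β = 6.1/17.1 = 0.3567.
Mean = α/β = 7.1/17.1 = 0.4152.
Squared-error loss ⇒ the optimal estimator is the posterior mean.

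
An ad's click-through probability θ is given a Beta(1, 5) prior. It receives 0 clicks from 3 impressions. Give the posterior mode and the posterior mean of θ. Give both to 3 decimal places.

MAP = 0.000; posterior mean = 0.111

Posterior: Beta(1+0, 5+3) = Beta(1, 8).
Since α = 1 ≤ 1 and β > 1, the Beta density is monotone decreasing on [0,1]; the mode is at 0.
Mean = 1/(1+8) = 0.111.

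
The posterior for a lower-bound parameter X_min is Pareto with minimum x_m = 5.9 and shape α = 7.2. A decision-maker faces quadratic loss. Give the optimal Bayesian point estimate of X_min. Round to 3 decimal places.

6.852

The Pareto density is strictly decreasing on [x_m, ∞), so the mode is x_m = 5.900.
Mean = α·x_m/(α−1) = 7.2·5.9/6.2 = 6.852.
Quadratic loss ⇒ the optimal estimator is the posterior mean.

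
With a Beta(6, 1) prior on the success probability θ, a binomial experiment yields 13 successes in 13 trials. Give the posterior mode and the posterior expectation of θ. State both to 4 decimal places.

Posterior: Beta(6+13, 1+0) = Beta(19, 1).
Since β = 1 ≤ 1 and α > 1, the Beta density is monotone increasing on [0,1]; the mode is at 1.
Mean = 19/(19+1) = 0.9500.

θ_MAP = 1.0000, E[θ|data] = 0.9500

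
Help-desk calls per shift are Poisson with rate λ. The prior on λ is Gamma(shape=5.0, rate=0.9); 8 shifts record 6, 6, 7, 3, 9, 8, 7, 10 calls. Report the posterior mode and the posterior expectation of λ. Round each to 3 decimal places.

Σ counts = 56. Posterior: Gamma(shape = 5.0+56 = 61.0, rate = 0.9+8 = 8.9).
Mode = (α−1)/β = 60.0/8.9 = 6.742.
Mean = α/β = 61.0/8.9 = 6.854.
The posterior is right-skewed, so the mean exceeds the mode.

MAP = 6.742, posterior mean = 6.854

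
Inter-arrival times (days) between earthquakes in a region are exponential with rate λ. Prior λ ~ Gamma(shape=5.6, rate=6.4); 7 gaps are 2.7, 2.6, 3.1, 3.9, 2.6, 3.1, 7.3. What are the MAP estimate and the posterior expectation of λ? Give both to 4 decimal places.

Σ times = 25.3. Posterior: Gamma(shape = 5.6+7 = 12.6, rate = 6.4+25.3 = 31.7).
Mode = (α−1)/β = 11.6/31.7 = 0.3659.
Mean = α/β = 12.6/31.7 = 0.3975.

MAP = 0.3659; posterior mean = 0.3975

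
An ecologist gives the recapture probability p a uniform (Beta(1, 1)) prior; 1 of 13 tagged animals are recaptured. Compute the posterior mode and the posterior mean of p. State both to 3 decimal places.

Posterior: Beta(1+1, 1+12) = Beta(2, 13).
Mode = (2−1)/(2+13−2) = 1/13 = 0.077.
With a flat prior the MAP equals the MLE, 1/13.
Mean = 2/(2+13) = 2/15 = 0.133.
The posterior is right-skewed, so the mean exceeds the mode.

MAP = 0.077; posterior mean = 0.133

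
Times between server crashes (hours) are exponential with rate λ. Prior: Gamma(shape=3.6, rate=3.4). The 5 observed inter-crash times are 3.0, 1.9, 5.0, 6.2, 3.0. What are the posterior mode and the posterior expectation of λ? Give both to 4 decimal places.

Σ times = 19.1. Posterior: Gamma(shape = 3.6+5 = 8.6, rate = 3.4+19.1 = 22.5).
Mode = (α−1)/β = 7.6/22.5 = 0.3378.
Mean = α/β = 8.6/22.5 = 0.3822.
Mean > mode: the posterior has a right tail.

MAP = 0.3378; posterior mean = 0.3822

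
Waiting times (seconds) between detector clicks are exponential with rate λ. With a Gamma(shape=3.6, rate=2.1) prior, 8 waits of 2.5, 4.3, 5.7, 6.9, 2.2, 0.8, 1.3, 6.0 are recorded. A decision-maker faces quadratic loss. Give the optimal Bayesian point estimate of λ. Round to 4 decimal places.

0.3648

Σ times = 29.7. Posterior: Gamma(shape = 3.6+8 = 11.6, rate = 2.1+29.7 = 31.8).
Mode = (α−1)/β = 10.6/31.8 = 0.3333.
Mean = α/β = 11.6/31.8 = 0.3648.
Quadratic loss ⇒ the optimal estimator is the posterior mean.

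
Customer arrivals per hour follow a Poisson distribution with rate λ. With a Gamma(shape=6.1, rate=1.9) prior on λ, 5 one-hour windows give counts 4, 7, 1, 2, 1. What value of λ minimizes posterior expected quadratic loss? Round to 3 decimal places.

3.058

Σ counts = 15. Posterior: Gamma(shape = 6.1+15 = 21.1, rate = 1.9+5 = 6.9).
Mode = (α−1)/β = 20.1/6.9 = 2.913.
Mean = α/β = 21.1/6.9 = 3.058.
Quadratic loss ⇒ the optimal estimator is the posterior mean.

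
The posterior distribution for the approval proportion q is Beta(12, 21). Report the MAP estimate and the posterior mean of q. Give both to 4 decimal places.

Mode = (12−1)/(12+21−2) = 11/31 = 0.3548.
Mean = 12/(12+21) = 12/33 = 0.3636.

MAP = 0.3548, posterior mean = 0.3636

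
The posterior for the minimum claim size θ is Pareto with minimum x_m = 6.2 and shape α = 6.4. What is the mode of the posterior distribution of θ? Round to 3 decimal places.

6.200

The Pareto density is strictly decreasing on [x_m, ∞), so the mode is x_m = 6.200.
Mean = α·x_m/(α−1) = 6.4·6.2/5.4 = 7.348.
This is the posterior mode — the MAP estimate.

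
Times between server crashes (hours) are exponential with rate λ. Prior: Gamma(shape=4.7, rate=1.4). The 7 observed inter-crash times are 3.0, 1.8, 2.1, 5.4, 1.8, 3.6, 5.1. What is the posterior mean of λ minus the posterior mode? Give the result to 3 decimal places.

0.041

Σ times = 22.8. Posterior: Gamma(shape = 4.7+7 = 11.7, rate = 1.4+22.8 = 24.2).
Mode = (α−1)/β = 10.7/24.2 = 0.442.
Mean = α/β = 11.7/24.2 = 0.483.
Difference = 0.483 − 0.442 = 0.041.
The mean is pulled above the mode by the posterior's right skew.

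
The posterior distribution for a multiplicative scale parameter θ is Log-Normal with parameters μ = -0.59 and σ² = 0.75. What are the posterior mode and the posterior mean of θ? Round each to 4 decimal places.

θ_MAP = 0.2618, E[θ|data] = 0.8065

Mode = exp(μ − σ²) = exp(-1.34) = 0.2618.
Mean = exp(μ + σ²/2) = exp(-0.215) = 0.8065.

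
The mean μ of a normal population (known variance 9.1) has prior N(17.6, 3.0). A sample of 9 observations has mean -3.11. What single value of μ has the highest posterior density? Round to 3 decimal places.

Posterior for μ is Normal. Precision-weighted mean: (1/3.0·17.6 + 9/9.1·-3.11) / (1/3.0 + 9/9.1) = 2.111.
A Normal posterior is symmetric, so mode = mean.
This is the posterior mode — the MAP estimate.

2.111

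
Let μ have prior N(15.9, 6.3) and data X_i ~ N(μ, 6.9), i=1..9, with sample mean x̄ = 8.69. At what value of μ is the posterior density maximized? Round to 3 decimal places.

Posterior for μ is Normal. Precision-weighted mean: (1/6.3·15.9 + 9/6.9·8.69) / (1/6.3 + 9/6.9) = 9.472.
A Normal posterior is symmetric, so mode = mean.
This is the posterior mode — the MAP estimate.

9.472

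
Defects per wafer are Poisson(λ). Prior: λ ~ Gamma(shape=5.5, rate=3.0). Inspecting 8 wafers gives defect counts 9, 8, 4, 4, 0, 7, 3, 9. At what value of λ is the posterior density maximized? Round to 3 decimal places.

4.409

Σ counts = 44. Posterior: Gamma(shape = 5.5+44 = 49.5, rate = 3.0+8 = 11.0).
Mode = (α−1)/β = 48.5/11.0 = 4.409.
Mean = α/β = 49.5/11.0 = 4.500.
This is the posterior mode — the MAP estimate.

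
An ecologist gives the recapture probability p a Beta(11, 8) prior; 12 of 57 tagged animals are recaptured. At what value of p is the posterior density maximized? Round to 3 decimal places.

0.297

Posterior: Beta(11+12, 8+45) = Beta(23, 53).
Mode = (23−1)/(23+53−2) = 22/74 = 0.297.
Mean = 23/(23+53) = 23/76 = 0.303.
This is the posterior mode — the MAP estimate.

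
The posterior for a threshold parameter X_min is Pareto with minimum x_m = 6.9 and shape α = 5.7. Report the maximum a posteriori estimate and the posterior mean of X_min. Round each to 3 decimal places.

X_min_MAP = 6.900, E[X_min|data] = 8.368

The Pareto density is strictly decreasing on [x_m, ∞), so the mode is x_m = 6.900.
Mean = α·x_m/(α−1) = 5.7·6.9/4.7 = 8.368.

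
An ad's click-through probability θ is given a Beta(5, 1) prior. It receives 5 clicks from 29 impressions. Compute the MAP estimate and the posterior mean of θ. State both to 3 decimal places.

MAP: 0.273. Posterior mean: 0.286.

Posterior: Beta(5+5, 1+24) = Beta(10, 25).
Mode = (10−1)/(10+25−2) = 9/33 = 0.273.
Mean = 10/(10+25) = 10/35 = 0.286.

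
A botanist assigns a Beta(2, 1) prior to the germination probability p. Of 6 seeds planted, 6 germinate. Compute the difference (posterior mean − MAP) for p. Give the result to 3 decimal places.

Posterior: Beta(2+6, 1+0) = Beta(8, 1).
Since β = 1 ≤ 1 and α > 1, the Beta density is monotone increasing on [0,1]; the mode is at 1.
Mean = 8/(8+1) = 0.889.
Difference = 0.889 − 1.000 = -0.111.

-0.111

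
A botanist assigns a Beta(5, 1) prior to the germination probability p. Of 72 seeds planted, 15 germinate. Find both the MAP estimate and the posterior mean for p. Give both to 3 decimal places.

Posterior: Beta(5+15, 1+57) = Beta(20, 58).
Mode = (20−1)/(20+58−2) = 19/76 = 0.250.
Mean = 20/(20+58) = 20/78 = 0.256.

MAP = 0.250; posterior mean = 0.256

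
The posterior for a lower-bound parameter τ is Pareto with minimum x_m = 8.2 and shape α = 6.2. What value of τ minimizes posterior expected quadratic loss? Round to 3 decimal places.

The Pareto density is strictly decreasing on [x_m, ∞), so the mode is x_m = 8.200.
Mean = α·x_m/(α−1) = 6.2·8.2/5.2 = 9.777.
Quadratic loss ⇒ the optimal estimator is the posterior mean.

9.777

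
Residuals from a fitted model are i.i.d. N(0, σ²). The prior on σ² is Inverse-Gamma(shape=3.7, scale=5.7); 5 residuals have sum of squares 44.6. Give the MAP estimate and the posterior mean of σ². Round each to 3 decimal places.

MAP = 3.889; posterior mean = 5.385

Posterior: Inverse-Gamma(shape = 3.7+5/2 = 6.2, scale = 5.7+44.6/2 = 28.0).
Mode = β/(α+1) = 28.0/7.2 = 3.889.
Mean = β/(α−1) = 28.0/5.2 = 5.385.
Right-skewed posterior ⇒ mode < mean.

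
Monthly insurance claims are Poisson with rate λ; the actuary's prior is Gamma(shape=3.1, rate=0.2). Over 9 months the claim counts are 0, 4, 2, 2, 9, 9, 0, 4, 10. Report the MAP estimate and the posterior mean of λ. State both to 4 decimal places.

Σ counts = 40. Posterior: Gamma(shape = 3.1+40 = 43.1, rate = 0.2+9 = 9.2).
Mode = (α−1)/β = 42.1/9.2 = 4.5761.
Mean = α/β = 43.1/9.2 = 4.6848.
The mean is pulled above the mode by the posterior's right skew.

MAP: 4.5761. Posterior mean: 4.6848.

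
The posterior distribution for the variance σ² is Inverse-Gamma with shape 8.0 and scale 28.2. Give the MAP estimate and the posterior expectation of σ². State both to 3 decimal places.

MAP = 3.133, posterior mean = 4.029

Mode = β/(α+1) = 28.2/9.0 = 3.133.
Mean = β/(α−1) = 28.2/7.0 = 4.029.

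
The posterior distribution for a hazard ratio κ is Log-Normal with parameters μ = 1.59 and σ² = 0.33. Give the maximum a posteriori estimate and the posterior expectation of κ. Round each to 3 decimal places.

MAP = 3.525; posterior mean = 5.783

Mode = exp(μ − σ²) = exp(1.26) = 3.525.
Mean = exp(μ + σ²/2) = exp(1.755) = 5.783.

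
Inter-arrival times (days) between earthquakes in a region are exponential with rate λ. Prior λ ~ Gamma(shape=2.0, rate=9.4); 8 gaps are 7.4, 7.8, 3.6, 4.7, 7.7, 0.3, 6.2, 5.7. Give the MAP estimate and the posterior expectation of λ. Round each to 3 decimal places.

Σ times = 43.4. Posterior: Gamma(shape = 2.0+8 = 10.0, rate = 9.4+43.4 = 52.8).
Mode = (α−1)/β = 9.0/52.8 = 0.170.
Mean = α/β = 10.0/52.8 = 0.189.

MAP = 0.170, posterior mean = 0.189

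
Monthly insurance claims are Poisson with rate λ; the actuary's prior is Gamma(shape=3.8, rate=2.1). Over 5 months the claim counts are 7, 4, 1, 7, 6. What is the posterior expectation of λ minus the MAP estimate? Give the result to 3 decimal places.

0.141

Σ counts = 25. Posterior: Gamma(shape = 3.8+25 = 28.8, rate = 2.1+5 = 7.1).
Mode = (α−1)/β = 27.8/7.1 = 3.915.
Mean = α/β = 28.8/7.1 = 4.056.
Difference = 4.056 − 3.915 = 0.141.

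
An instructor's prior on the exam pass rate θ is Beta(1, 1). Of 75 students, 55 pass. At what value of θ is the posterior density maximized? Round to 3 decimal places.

Posterior: Beta(1+55, 1+20) = Beta(56, 21).
Mode = (56−1)/(56+21−2) = 55/75 = 0.733.
With a flat prior the MAP equals the MLE, 55/75.
Mean = 56/(56+21) = 56/77 = 0.727.
This is the posterior mode — the MAP estimate.

0.733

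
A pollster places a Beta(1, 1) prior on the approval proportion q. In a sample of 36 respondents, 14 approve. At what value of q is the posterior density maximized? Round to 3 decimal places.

Posterior: Beta(1+14, 1+22) = Beta(15, 23).
Mode = (15−1)/(15+23−2) = 14/36 = 0.389.
Mean = 15/(15+23) = 15/38 = 0.395.
This is the posterior mode — the MAP estimate.

0.389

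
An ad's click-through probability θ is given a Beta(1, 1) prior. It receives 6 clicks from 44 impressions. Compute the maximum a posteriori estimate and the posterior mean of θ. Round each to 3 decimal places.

maximum a posteriori estimate = 0.136, posterior mean = 0.152

Posterior: Beta(1+6, 1+38) = Beta(7, 39).
Mode = (7−1)/(7+39−2) = 6/44 = 0.136.
With a flat prior the MAP equals the MLE, 6/44.
Mean = 7/(7+39) = 7/46 = 0.152.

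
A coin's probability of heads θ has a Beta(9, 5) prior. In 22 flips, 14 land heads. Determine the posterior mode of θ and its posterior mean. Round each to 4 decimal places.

Posterior: Beta(9+14, 5+8) = Beta(23, 13).
Mode = (23−1)/(23+13−2) = 22/34 = 0.6471.
Mean = 23/(23+13) = 23/36 = 0.6389.
Mode > mean: the posterior has a left tail.

MAP = 0.6471; posterior mean = 0.6389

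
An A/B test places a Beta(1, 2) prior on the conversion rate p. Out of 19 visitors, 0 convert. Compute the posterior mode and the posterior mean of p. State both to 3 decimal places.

Posterior: Beta(1+0, 2+19) = Beta(1, 21).
Since α = 1 ≤ 1 and β > 1, the Beta density is monotone decreasing on [0,1]; the mode is at 0.
Mean = 1/(1+21) = 0.045.
The posterior is right-skewed, so the mean exceeds the mode.

MAP = 0.000, posterior mean = 0.045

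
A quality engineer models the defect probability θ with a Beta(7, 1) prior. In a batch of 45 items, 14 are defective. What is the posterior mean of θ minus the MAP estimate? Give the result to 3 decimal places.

Posterior: Beta(7+14, 1+31) = Beta(21, 32).
Mode = (21−1)/(21+32−2) = 20/51 = 0.392.
Mean = 21/(21+32) = 21/53 = 0.396.
Difference = 0.396 − 0.392 = 0.004.
The posterior is right-skewed, so the mean exceeds the mode.

0.004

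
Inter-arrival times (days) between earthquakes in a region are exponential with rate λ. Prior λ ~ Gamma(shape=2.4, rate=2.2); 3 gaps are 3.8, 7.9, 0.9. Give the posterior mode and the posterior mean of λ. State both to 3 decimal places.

Σ times = 12.6. Posterior: Gamma(shape = 2.4+3 = 5.4, rate = 2.2+12.6 = 14.8).
Mode = (α−1)/β = 4.4/14.8 = 0.297.
Mean = α/β = 5.4/14.8 = 0.365.

MAP: 0.297. Posterior mean: 0.365.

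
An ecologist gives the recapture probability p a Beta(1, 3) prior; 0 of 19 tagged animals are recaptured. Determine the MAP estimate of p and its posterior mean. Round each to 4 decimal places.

Posterior: Beta(1+0, 3+19) = Beta(1, 22).
Since α = 1 ≤ 1 and β > 1, the Beta density is monotone decreasing on [0,1]; the mode is at 0.
Mean = 1/(1+22) = 0.0435.

MAP = 0.0000, posterior mean = 0.0435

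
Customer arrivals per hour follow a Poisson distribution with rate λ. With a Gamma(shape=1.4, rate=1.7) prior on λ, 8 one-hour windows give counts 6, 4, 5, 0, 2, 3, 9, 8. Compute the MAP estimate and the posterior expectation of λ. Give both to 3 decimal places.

MAP = 3.856, posterior mean = 3.959

Σ counts = 37. Posterior: Gamma(shape = 1.4+37 = 38.4, rate = 1.7+8 = 9.7).
Mode = (α−1)/β = 37.4/9.7 = 3.856.
Mean = α/β = 38.4/9.7 = 3.959.
Right-skewed posterior ⇒ mode < mean.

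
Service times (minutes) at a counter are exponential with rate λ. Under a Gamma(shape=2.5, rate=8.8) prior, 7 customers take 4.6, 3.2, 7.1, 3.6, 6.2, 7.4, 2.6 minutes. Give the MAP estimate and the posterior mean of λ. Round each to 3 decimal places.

Σ times = 34.7. Posterior: Gamma(shape = 2.5+7 = 9.5, rate = 8.8+34.7 = 43.5).
Mode = (α−1)/β = 8.5/43.5 = 0.195.
Mean = α/β = 9.5/43.5 = 0.218.
The posterior is right-skewed, so the mean exceeds the mode.

λ_MAP = 0.195, E[λ|data] = 0.218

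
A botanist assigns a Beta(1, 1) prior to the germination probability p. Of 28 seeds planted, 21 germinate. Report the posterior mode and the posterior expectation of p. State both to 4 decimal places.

posterior mode = 0.7500, posterior expectation = 0.7333

Posterior: Beta(1+21, 1+7) = Beta(22, 8).
Mode = (22−1)/(22+8−2) = 21/28 = 0.7500.
With a flat prior the MAP equals the MLE, 21/28.
Mean = 22/(22+8) = 22/30 = 0.7333.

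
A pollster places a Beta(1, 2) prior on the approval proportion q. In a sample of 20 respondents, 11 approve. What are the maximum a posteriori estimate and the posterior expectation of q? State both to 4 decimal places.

q_MAP = 0.5238, E[q|data] = 0.5217

Posterior: Beta(1+11, 2+9) = Beta(12, 11).
Mode = (12−1)/(12+11−2) = 11/21 = 0.5238.
Mean = 12/(12+11) = 12/23 = 0.5217.
Left-skewed posterior ⇒ mean < mode.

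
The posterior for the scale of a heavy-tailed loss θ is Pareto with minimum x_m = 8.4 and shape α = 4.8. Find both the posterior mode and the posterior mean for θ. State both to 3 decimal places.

The Pareto density is strictly decreasing on [x_m, ∞), so the mode is x_m = 8.400.
Mean = α·x_m/(α−1) = 4.8·8.4/3.8 = 10.611.

MAP: 8.400. Posterior mean: 10.611.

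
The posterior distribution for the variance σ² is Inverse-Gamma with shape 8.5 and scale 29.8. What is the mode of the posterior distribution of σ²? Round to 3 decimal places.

Mode = β/(α+1) = 29.8/9.5 = 3.137.
Mean = β/(α−1) = 29.8/7.5 = 3.973.
This is the posterior mode — the MAP estimate.

3.137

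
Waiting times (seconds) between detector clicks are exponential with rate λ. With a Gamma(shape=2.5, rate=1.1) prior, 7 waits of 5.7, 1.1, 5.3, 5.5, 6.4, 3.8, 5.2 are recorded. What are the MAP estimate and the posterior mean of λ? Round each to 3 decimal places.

λ_MAP = 0.249, E[λ|data] = 0.279

Σ times = 33.0. Posterior: Gamma(shape = 2.5+7 = 9.5, rate = 1.1+33.0 = 34.1).
Mode = (α−1)/β = 8.5/34.1 = 0.249.
Mean = α/β = 9.5/34.1 = 0.279.
Right-skewed posterior ⇒ mode < mean.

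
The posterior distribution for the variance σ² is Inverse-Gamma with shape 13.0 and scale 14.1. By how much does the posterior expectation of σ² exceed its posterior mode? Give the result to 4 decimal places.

0.1679

Mode = β/(α+1) = 14.1/14.0 = 1.0071.
Mean = β/(α−1) = 14.1/12.0 = 1.1750.
Difference = 1.1750 − 1.0071 = 0.1679.
Mean > mode: the posterior has a right tail.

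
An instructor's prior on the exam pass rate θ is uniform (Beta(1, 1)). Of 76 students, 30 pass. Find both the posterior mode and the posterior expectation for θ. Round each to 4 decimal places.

θ_MAP = 0.3947, E[θ|data] = 0.3974

Posterior: Beta(1+30, 1+46) = Beta(31, 47).
Mode = (31−1)/(31+47−2) = 30/76 = 0.3947.
With a flat prior the MAP equals the MLE, 30/76.
Mean = 31/(31+47) = 31/78 = 0.3974.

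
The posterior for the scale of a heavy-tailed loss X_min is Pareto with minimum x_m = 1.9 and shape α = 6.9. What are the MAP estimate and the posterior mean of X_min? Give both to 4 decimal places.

The Pareto density is strictly decreasing on [x_m, ∞), so the mode is x_m = 1.9000.
Mean = α·x_m/(α−1) = 6.9·1.9/5.9 = 2.2220.

MAP = 1.9000; posterior mean = 2.2220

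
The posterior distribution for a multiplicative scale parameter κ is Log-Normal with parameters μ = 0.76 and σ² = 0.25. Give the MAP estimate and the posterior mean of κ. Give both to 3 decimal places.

Mode = exp(μ − σ²) = exp(0.51) = 1.665.
Mean = exp(μ + σ²/2) = exp(0.885) = 2.423.

κ_MAP = 1.665, E[κ|data] = 2.423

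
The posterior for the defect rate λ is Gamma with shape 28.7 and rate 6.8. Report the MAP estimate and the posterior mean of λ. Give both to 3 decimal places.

MAP estimate = 4.074, posterior mean = 4.221

Mode = (α−1)/β = 27.7/6.8 = 4.074.
Mean = α/β = 28.7/6.8 = 4.221.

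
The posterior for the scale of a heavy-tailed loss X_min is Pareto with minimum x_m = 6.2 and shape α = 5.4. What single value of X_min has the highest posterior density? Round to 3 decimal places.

The Pareto density is strictly decreasing on [x_m, ∞), so the mode is x_m = 6.200.
Mean = α·x_m/(α−1) = 5.4·6.2/4.4 = 7.609.
This is the posterior mode — the MAP estimate.

6.200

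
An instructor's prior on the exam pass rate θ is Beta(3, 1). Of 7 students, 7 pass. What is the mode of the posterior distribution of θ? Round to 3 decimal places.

Posterior: Beta(3+7, 1+0) = Beta(10, 1).
Since β = 1 ≤ 1 and α > 1, the Beta density is monotone increasing on [0,1]; the mode is at 1.
Mean = 10/(10+1) = 0.909.
This is the posterior mode — the MAP estimate.

1.000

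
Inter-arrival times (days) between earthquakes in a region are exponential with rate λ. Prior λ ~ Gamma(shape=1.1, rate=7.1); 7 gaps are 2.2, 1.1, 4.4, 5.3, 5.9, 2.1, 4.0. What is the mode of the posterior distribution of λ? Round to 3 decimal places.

Σ times = 25.0. Posterior: Gamma(shape = 1.1+7 = 8.1, rate = 7.1+25.0 = 32.1).
Mode = (α−1)/β = 7.1/32.1 = 0.221.
Mean = α/β = 8.1/32.1 = 0.252.
This is the posterior mode — the MAP estimate.

0.221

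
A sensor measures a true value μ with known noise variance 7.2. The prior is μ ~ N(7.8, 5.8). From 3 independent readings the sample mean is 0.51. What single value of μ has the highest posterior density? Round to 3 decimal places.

Posterior for μ is Normal. Precision-weighted mean: (1/5.8·7.8 + 3/7.2·0.51) / (1/5.8 + 3/7.2) = 2.644.
A Normal posterior is symmetric, so mode = mean.
This is the posterior mode — the MAP estimate.

2.644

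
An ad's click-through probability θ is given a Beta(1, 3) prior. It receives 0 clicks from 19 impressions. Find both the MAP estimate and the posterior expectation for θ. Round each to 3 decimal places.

MAP estimate = 0.000, posterior expectation = 0.043

Posterior: Beta(1+0, 3+19) = Beta(1, 22).
Since α = 1 ≤ 1 and β > 1, the Beta density is monotone decreasing on [0,1]; the mode is at 0.
Mean = 1/(1+22) = 0.043.
Mean > mode: the posterior has a right tail.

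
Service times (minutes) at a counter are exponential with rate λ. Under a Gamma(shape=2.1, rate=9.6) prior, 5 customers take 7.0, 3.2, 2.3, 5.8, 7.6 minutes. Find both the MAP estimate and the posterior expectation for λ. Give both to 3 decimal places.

MAP estimate = 0.172, posterior expectation = 0.200

Σ times = 25.9. Posterior: Gamma(shape = 2.1+5 = 7.1, rate = 9.6+25.9 = 35.5).
Mode = (α−1)/β = 6.1/35.5 = 0.172.
Mean = α/β = 7.1/35.5 = 0.200.
The posterior is right-skewed, so the mean exceeds the mode.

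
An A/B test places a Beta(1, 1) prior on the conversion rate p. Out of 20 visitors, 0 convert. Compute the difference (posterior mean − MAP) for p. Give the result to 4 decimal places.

0.0455

Posterior: Beta(1+0, 1+20) = Beta(1, 21).
Since α = 1 ≤ 1 and β > 1, the Beta density is monotone decreasing on [0,1]; the mode is at 0.
Mean = 1/(1+21) = 0.0455.
Difference = 0.0455 − 0.0000 = 0.0455.
Right-skewed posterior ⇒ mode < mean.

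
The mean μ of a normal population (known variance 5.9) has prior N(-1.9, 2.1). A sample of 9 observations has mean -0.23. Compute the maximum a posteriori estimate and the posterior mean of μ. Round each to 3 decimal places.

MAP: -0.627. Posterior mean: -0.627.

Posterior for μ is Normal. Precision-weighted mean: (1/2.1·-1.9 + 9/5.9·-0.23) / (1/2.1 + 9/5.9) = -0.627.
A Normal posterior is symmetric, so mode = mean.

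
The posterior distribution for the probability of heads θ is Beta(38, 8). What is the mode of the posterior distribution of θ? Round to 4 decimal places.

Mode = (38−1)/(38+8−2) = 37/44 = 0.8409.
Mean = 38/(38+8) = 38/46 = 0.8261.
This is the posterior mode — the MAP estimate.

0.8409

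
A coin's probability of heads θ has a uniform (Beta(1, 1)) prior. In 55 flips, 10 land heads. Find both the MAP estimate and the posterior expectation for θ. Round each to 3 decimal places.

MAP = 0.182, posterior mean = 0.193

Posterior: Beta(1+10, 1+45) = Beta(11, 46).
Mode = (11−1)/(11+46−2) = 10/55 = 0.182.
Mean = 11/(11+46) = 11/57 = 0.193.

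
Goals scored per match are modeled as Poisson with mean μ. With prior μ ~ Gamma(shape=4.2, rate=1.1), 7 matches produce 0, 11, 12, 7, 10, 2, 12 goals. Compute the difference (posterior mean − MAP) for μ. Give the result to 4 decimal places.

Σ counts = 54. Posterior: Gamma(shape = 4.2+54 = 58.2, rate = 1.1+7 = 8.1).
Mode = (α−1)/β = 57.2/8.1 = 7.0617.
Mean = α/β = 58.2/8.1 = 7.1852.
Difference = 7.1852 − 7.0617 = 0.1235.

0.1235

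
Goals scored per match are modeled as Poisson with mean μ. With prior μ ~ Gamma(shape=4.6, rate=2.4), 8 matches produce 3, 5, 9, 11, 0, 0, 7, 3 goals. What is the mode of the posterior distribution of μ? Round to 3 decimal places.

Σ counts = 38. Posterior: Gamma(shape = 4.6+38 = 42.6, rate = 2.4+8 = 10.4).
Mode = (α−1)/β = 41.6/10.4 = 4.000.
Mean = α/β = 42.6/10.4 = 4.096.
This is the posterior mode — the MAP estimate.

4.000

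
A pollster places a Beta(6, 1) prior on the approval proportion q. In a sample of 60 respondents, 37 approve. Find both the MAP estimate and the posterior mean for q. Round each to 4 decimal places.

MAP: 0.6462. Posterior mean: 0.6418.

Posterior: Beta(6+37, 1+23) = Beta(43, 24).
Mode = (43−1)/(43+24−2) = 42/65 = 0.6462.
Mean = 43/(43+24) = 43/67 = 0.6418.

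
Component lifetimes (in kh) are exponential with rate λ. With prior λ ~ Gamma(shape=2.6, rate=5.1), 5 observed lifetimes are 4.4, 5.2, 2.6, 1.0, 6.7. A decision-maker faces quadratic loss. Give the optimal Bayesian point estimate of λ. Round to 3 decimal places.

Σ times = 19.9. Posterior: Gamma(shape = 2.6+5 = 7.6, rate = 5.1+19.9 = 25.0).
Mode = (α−1)/β = 6.6/25.0 = 0.264.
Mean = α/β = 7.6/25.0 = 0.304.
Quadratic loss ⇒ the optimal estimator is the posterior mean.

0.304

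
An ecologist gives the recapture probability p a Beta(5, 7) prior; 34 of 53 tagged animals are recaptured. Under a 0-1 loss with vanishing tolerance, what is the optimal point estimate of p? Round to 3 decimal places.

Posterior: Beta(5+34, 7+19) = Beta(39, 26).
Mode = (39−1)/(39+26−2) = 38/63 = 0.603.
Mean = 39/(39+26) = 39/65 = 0.600.
This is the posterior mode — the MAP estimate.

0.603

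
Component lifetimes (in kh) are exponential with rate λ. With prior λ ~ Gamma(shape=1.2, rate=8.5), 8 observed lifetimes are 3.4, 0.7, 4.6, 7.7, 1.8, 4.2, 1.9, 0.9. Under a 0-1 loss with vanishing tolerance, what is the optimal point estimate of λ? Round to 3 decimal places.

Σ times = 25.2. Posterior: Gamma(shape = 1.2+8 = 9.2, rate = 8.5+25.2 = 33.7).
Mode = (α−1)/β = 8.2/33.7 = 0.243.
Mean = α/β = 9.2/33.7 = 0.273.
This is the posterior mode — the MAP estimate.

0.243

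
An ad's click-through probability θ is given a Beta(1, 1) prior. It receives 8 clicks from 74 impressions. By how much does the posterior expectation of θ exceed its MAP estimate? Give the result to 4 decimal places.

Posterior: Beta(1+8, 1+66) = Beta(9, 67).
Mode = (9−1)/(9+67−2) = 8/74 = 0.1081.
With a flat prior the MAP equals the MLE, 8/74.
Mean = 9/(9+67) = 9/76 = 0.1184.
Difference = 0.1184 − 0.1081 = 0.0103.
Right-skewed posterior ⇒ mode < mean.

0.0103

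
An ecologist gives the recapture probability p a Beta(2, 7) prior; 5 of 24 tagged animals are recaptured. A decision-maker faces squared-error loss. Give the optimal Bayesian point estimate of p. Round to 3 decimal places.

0.212

Posterior: Beta(2+5, 7+19) = Beta(7, 26).
Mode = (7−1)/(7+26−2) = 6/31 = 0.194.
Mean = 7/(7+26) = 7/33 = 0.212.
Squared-error loss ⇒ the optimal estimator is the posterior mean.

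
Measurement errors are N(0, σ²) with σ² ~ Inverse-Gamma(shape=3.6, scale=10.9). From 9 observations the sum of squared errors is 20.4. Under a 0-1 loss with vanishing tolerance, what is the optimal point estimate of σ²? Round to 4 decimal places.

2.3187

Posterior: Inverse-Gamma(shape = 3.6+9/2 = 8.1, scale = 10.9+20.4/2 = 21.1).
Mode = β/(α+1) = 21.1/9.1 = 2.3187.
Mean = β/(α−1) = 21.1/7.1 = 2.9718.
This is the posterior mode — the MAP estimate.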